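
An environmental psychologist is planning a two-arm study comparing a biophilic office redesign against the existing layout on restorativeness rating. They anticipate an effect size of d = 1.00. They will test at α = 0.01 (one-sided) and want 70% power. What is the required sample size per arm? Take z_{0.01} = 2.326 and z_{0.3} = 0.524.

For two independent groups with equal n: n = 2·((z_{α} + z_β) / d)².
z_{α} + z_β = 2.326 + 0.524 = 2.850.
n = 2 × (2.850 / 1.00)² = 2 × 2.850² = 2 × 8.12 = 16.2.
Round up to the next whole participant.

n = 17 per group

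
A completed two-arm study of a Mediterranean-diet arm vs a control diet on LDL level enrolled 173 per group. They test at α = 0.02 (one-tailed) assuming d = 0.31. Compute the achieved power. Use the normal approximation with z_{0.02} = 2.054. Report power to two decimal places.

For two equal groups, power = Φ(d·√(n/2) − z_{α}).
d·√(n/2) = 0.31 × √(173/2) = 0.31 × 9.301 = 2.883.
z_β = 2.883 − 2.054 = 0.829.
Power = Φ(0.829) = 0.796.

power ≈ 0.80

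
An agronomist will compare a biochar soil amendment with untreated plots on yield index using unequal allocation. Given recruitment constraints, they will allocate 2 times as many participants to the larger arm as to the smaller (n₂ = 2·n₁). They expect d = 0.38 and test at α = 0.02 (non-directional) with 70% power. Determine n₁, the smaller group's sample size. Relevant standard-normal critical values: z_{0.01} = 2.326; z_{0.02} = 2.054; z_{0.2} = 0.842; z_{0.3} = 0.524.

n₁ = 85

With allocation ratio k = n₂/n₁ = 2, Var(x̄₁−x̄₂) = σ²(1/n₁ + 1/(k·n₁)) = σ²·(k+1)/(k·n₁).
So n₁ = (1 + 1/k)·((z_{α/2} + z_β)/d)² = 1.500 × (2.850/0.38)².
n₁ = 1.500 × 56.25 = 84.4.
Round up: n₁ = 85, giving n₂ = 2 × 85 = 170.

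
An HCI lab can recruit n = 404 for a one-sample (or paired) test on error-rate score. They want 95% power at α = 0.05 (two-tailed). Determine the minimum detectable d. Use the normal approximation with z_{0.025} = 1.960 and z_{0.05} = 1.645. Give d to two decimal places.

For a single sample (or paired design) of n = 404: d_min = (z_{α/2} + z_β)/√n.
z-sum = 1.960 + 1.645 = 3.605.
d_min = 3.605 / √404 = 3.605 / 20.100 = 0.179.

d_min ≈ 0.18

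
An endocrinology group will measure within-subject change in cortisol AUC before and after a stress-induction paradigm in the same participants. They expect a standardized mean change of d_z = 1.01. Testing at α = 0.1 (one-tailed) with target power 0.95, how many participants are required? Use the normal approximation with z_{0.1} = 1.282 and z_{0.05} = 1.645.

For a paired (one-sample on differences) test: n = ((z_{α} + z_β) / d)².
z_{α} + z_β = 1.282 + 1.645 = 2.927.
n = (2.927 / 1.01)² = 2.898² = 8.40.
Round up.

n = 9 pairs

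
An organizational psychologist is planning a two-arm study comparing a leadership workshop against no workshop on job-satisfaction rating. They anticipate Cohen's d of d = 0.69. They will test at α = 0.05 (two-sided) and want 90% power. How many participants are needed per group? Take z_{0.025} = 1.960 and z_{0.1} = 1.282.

For two independent groups with equal n: n = 2·((z_{α/2} + z_β) / d)².
z_{α/2} + z_β = 1.960 + 1.282 = 3.242.
n = 2 × (3.242 / 0.69)² = 2 × 4.699² = 2 × 22.08 = 44.2.
Round up to the next whole participant.

n = 45 per group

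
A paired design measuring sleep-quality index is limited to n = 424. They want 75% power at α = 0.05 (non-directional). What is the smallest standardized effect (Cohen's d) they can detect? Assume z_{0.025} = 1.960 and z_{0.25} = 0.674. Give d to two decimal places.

For a single sample (or paired design) of n = 424: d_min = (z_{α/2} + z_β)/√n.
z-sum = 1.960 + 0.674 = 2.634.
d_min = 2.634 / √424 = 2.634 / 20.591 = 0.128.

d_min ≈ 0.13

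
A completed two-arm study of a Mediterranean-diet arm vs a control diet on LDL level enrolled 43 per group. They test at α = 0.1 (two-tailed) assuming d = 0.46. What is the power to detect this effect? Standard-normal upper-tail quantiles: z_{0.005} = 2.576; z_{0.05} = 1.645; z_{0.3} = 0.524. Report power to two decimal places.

power ≈ 0.69

For two equal groups, power = Φ(d·√(n/2) − z_{α/2}).
d·√(n/2) = 0.46 × √(43/2) = 0.46 × 4.637 = 2.133.
z_β = 2.133 − 1.645 = 0.488.
Power = Φ(0.488) = 0.687.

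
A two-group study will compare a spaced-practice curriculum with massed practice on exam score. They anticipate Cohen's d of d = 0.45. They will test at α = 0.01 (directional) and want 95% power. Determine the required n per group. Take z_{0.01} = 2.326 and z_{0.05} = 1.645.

n = 156 per group

For two independent groups with equal n: n = 2·((z_{α} + z_β) / d)².
z_{α} + z_β = 2.326 + 1.645 = 3.971.
n = 2 × (3.971 / 0.45)² = 2 × 8.824² = 2 × 77.87 = 155.7.
Round up to the next whole participant.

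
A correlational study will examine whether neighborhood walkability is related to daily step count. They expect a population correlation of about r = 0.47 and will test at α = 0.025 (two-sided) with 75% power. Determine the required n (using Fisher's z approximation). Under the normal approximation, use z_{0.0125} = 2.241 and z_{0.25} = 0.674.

Fisher's z: C = ½·ln((1+r)/(1−r)) = ½·ln(2.7736) = 0.5101.
n = ((z_{α/2} + z_β)/C)² + 3.
(2.241 + 0.674) / 0.5101 = 2.915 / 0.5101 = 5.715.
n = 5.715² + 3 = 32.66 + 3 = 35.7.
Round up.

n = 36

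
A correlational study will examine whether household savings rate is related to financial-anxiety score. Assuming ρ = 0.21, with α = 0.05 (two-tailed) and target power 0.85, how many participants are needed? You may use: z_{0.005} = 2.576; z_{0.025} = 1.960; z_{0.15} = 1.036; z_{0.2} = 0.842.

n = 201

Fisher's z: C = ½·ln((1+r)/(1−r)) = ½·ln(1.5316) = 0.2132.
n = ((z_{α/2} + z_β)/C)² + 3.
(1.960 + 1.036) / 0.2132 = 2.996 / 0.2132 = 14.053.
n = 14.053² + 3 = 197.47 + 3 = 200.5.
Round up.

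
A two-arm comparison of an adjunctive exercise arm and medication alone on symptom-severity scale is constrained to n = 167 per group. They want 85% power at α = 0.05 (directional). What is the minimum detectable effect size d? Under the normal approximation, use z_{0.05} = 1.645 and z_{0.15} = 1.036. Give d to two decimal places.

d_min ≈ 0.29

For two independent groups of n = 167 each: d_min = (z_{α} + z_β)·√(2/n).
z-sum = 1.645 + 1.036 = 2.681.
d_min = 2.681 × √(2/167) = 2.681 × 0.1094 = 0.293.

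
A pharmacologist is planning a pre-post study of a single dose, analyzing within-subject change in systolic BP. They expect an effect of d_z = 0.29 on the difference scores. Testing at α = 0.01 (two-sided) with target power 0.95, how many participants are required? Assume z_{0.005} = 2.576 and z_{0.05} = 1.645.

For a paired (one-sample on differences) test: n = ((z_{α/2} + z_β) / d)².
z_{α/2} + z_β = 2.576 + 1.645 = 4.221.
n = (4.221 / 0.29)² = 14.555² = 211.85.
Round up.

n = 212 pairs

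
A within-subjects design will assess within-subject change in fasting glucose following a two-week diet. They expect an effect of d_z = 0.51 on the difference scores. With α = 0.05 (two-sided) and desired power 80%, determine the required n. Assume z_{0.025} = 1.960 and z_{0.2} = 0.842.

n = 31 pairs

For a paired (one-sample on differences) test: n = ((z_{α/2} + z_β) / d)².
z_{α/2} + z_β = 1.960 + 0.842 = 2.802.
n = (2.802 / 0.51)² = 5.494² = 30.19.
Round up.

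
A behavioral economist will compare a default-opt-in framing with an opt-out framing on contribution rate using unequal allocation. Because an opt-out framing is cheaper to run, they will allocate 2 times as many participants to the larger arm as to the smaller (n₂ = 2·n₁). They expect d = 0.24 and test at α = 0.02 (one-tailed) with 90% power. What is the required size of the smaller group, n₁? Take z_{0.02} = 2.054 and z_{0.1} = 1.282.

With allocation ratio k = n₂/n₁ = 2, Var(x̄₁−x̄₂) = σ²(1/n₁ + 1/(k·n₁)) = σ²·(k+1)/(k·n₁).
So n₁ = (1 + 1/k)·((z_{α} + z_β)/d)² = 1.500 × (3.336/0.24)².
n₁ = 1.500 × 193.21 = 289.8.
Round up: n₁ = 290, giving n₂ = 2 × 290 = 580.

n₁ = 290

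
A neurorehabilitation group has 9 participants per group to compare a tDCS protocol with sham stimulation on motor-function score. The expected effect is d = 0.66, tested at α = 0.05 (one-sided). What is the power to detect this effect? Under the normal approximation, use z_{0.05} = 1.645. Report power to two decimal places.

For two equal groups, power = Φ(d·√(n/2) − z_{α}).
d·√(n/2) = 0.66 × √(9/2) = 0.66 × 2.121 = 1.400.
z_β = 1.400 − 1.645 = -0.245.
Power = Φ(-0.245) = 0.403.

power ≈ 0.40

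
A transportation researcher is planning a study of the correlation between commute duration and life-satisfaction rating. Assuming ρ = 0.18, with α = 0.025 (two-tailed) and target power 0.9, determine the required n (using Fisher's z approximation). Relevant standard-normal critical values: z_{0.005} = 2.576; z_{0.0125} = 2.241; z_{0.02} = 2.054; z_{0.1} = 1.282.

n = 378

Fisher's z: C = ½·ln((1+r)/(1−r)) = ½·ln(1.4390) = 0.1820.
n = ((z_{α/2} + z_β)/C)² + 3.
(2.241 + 1.282) / 0.1820 = 3.523 / 0.1820 = 19.357.
n = 19.357² + 3 = 374.70 + 3 = 377.7.
Round up.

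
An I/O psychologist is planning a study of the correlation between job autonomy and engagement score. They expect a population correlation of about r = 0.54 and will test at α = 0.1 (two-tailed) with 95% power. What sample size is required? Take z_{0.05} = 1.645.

n = 33

Fisher's z: C = ½·ln((1+r)/(1−r)) = ½·ln(3.3478) = 0.6042.
n = ((z_{α/2} + z_β)/C)² + 3.
(1.645 + 1.645) / 0.6042 = 3.290 / 0.6042 = 5.445.
n = 5.445² + 3 = 29.65 + 3 = 32.7.
Round up.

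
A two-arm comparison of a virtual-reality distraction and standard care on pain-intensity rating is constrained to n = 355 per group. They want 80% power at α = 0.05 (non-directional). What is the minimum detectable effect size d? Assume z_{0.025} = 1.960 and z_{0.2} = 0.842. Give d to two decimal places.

For two independent groups of n = 355 each: d_min = (z_{α/2} + z_β)·√(2/n).
z-sum = 1.960 + 0.842 = 2.802.
d_min = 2.802 × √(2/355) = 2.802 × 0.0751 = 0.210.

d_min ≈ 0.21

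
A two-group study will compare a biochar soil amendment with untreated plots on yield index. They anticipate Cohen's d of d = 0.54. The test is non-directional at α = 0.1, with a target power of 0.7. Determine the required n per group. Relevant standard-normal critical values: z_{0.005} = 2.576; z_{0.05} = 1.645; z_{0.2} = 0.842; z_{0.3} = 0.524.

n = 33 per group

For two independent groups with equal n: n = 2·((z_{α/2} + z_β) / d)².
z_{α/2} + z_β = 1.645 + 0.524 = 2.169.
n = 2 × (2.169 / 0.54)² = 2 × 4.017² = 2 × 16.13 = 32.3.
Round up to the next whole participant.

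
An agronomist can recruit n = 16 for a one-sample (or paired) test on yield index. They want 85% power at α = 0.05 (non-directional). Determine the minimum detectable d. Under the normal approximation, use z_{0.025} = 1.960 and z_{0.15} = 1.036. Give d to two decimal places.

d_min ≈ 0.75

For a single sample (or paired design) of n = 16: d_min = (z_{α/2} + z_β)/√n.
z-sum = 1.960 + 1.036 = 2.996.
d_min = 2.996 / √16 = 2.996 / 4.000 = 0.749.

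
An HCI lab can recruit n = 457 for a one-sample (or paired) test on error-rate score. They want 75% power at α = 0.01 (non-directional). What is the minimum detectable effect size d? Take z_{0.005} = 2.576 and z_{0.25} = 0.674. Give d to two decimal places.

d_min ≈ 0.15

For a single sample (or paired design) of n = 457: d_min = (z_{α/2} + z_β)/√n.
z-sum = 2.576 + 0.674 = 3.250.
d_min = 3.250 / √457 = 3.250 / 21.378 = 0.152.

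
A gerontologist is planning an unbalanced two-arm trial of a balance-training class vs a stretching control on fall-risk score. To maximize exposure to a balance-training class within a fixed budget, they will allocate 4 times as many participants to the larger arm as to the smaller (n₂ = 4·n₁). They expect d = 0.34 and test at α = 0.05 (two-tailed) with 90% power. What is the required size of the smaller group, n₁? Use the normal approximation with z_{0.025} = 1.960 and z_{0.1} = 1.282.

With allocation ratio k = n₂/n₁ = 4, Var(x̄₁−x̄₂) = σ²(1/n₁ + 1/(k·n₁)) = σ²·(k+1)/(k·n₁).
So n₁ = (1 + 1/k)·((z_{α/2} + z_β)/d)² = 1.250 × (3.242/0.34)².
n₁ = 1.250 × 90.92 = 113.7.
Round up: n₁ = 114, giving n₂ = 4 × 114 = 456.

n₁ = 114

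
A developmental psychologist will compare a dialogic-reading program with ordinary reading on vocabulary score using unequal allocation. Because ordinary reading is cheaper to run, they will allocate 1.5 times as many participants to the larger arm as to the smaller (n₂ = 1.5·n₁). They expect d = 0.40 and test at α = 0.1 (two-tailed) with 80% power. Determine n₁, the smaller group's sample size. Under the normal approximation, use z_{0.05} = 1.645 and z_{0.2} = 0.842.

n₁ = 65

With allocation ratio k = n₂/n₁ = 1.5, Var(x̄₁−x̄₂) = σ²(1/n₁ + 1/(k·n₁)) = σ²·(k+1)/(k·n₁).
So n₁ = (1 + 1/k)·((z_{α/2} + z_β)/d)² = 1.667 × (2.487/0.40)².
n₁ = 1.667 × 38.66 = 64.4.
Round up: n₁ = 65, giving n₂ = ⌈1.5 × 65⌉ = ⌈97.5⌉ = 98.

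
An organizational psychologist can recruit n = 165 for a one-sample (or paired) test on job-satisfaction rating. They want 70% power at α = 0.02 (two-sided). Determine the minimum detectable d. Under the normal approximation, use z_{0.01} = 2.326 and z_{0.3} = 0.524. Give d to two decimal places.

For a single sample (or paired design) of n = 165: d_min = (z_{α/2} + z_β)/√n.
z-sum = 2.326 + 0.524 = 2.850.
d_min = 2.850 / √165 = 2.850 / 12.845 = 0.222.

d_min ≈ 0.22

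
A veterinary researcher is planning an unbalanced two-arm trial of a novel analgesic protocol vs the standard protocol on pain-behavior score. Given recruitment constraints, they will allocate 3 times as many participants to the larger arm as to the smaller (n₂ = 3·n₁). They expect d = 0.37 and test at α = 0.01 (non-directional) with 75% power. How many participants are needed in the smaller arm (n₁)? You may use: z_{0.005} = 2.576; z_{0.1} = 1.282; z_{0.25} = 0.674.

With allocation ratio k = n₂/n₁ = 3, Var(x̄₁−x̄₂) = σ²(1/n₁ + 1/(k·n₁)) = σ²·(k+1)/(k·n₁).
So n₁ = (1 + 1/k)·((z_{α/2} + z_β)/d)² = 1.333 × (3.250/0.37)².
n₁ = 1.333 × 77.15 = 102.9.
Round up: n₁ = 103, giving n₂ = 3 × 103 = 309.

n₁ = 103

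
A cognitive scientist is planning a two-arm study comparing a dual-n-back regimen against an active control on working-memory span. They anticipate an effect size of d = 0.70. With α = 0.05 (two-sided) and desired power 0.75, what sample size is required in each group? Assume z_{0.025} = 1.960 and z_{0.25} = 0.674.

For two independent groups with equal n: n = 2·((z_{α/2} + z_β) / d)².
z_{α/2} + z_β = 1.960 + 0.674 = 2.634.
n = 2 × (2.634 / 0.70)² = 2 × 3.763² = 2 × 14.16 = 28.3.
Round up to the next whole participant.

n = 29 per group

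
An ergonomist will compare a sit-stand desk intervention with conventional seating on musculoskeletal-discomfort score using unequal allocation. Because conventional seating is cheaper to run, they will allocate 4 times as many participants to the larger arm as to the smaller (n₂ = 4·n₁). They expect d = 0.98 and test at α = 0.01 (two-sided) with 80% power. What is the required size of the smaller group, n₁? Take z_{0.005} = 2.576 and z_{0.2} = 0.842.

With allocation ratio k = n₂/n₁ = 4, Var(x̄₁−x̄₂) = σ²(1/n₁ + 1/(k·n₁)) = σ²·(k+1)/(k·n₁).
So n₁ = (1 + 1/k)·((z_{α/2} + z_β)/d)² = 1.250 × (3.418/0.98)².
n₁ = 1.250 × 12.16 = 15.2.
Round up: n₁ = 16, giving n₂ = 4 × 16 = 64.

n₁ = 16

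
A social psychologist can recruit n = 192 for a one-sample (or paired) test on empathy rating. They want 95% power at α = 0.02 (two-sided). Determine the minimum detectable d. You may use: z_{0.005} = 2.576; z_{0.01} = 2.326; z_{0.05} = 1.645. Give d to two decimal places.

d_min ≈ 0.29

For a single sample (or paired design) of n = 192: d_min = (z_{α/2} + z_β)/√n.
z-sum = 2.326 + 1.645 = 3.971.
d_min = 3.971 / √192 = 3.971 / 13.856 = 0.287.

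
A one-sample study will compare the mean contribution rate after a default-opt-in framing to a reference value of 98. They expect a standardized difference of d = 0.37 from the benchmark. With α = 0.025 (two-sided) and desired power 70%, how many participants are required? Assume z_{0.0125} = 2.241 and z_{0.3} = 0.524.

n = 56

For a one-sample test: n = ((z_{α/2} + z_β) / d)².
z_{α/2} + z_β = 2.241 + 0.524 = 2.765.
n = (2.765 / 0.37)² = 7.473² = 55.85.
Round up.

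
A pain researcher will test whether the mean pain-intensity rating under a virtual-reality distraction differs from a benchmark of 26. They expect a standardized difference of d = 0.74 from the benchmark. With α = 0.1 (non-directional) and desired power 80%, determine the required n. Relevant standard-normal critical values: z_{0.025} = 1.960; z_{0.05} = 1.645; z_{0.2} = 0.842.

n = 12

For a one-sample test: n = ((z_{α/2} + z_β) / d)².
z_{α/2} + z_β = 1.645 + 0.842 = 2.487.
n = (2.487 / 0.74)² = 3.361² = 11.30.
Round up.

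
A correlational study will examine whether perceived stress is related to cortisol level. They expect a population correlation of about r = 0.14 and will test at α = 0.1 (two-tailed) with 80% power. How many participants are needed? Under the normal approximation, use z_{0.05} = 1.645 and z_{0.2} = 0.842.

Fisher's z: C = ½·ln((1+r)/(1−r)) = ½·ln(1.3256) = 0.1409.
n = ((z_{α/2} + z_β)/C)² + 3.
(1.645 + 0.842) / 0.1409 = 2.487 / 0.1409 = 17.651.
n = 17.651² + 3 = 311.55 + 3 = 314.6.
Round up.

n = 315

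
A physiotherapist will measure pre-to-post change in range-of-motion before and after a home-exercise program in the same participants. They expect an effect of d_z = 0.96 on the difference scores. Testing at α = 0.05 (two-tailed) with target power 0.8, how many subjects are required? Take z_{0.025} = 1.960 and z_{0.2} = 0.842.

n = 9 pairs

For a paired (one-sample on differences) test: n = ((z_{α/2} + z_β) / d)².
z_{α/2} + z_β = 1.960 + 0.842 = 2.802.
n = (2.802 / 0.96)² = 2.919² = 8.52.
Round up.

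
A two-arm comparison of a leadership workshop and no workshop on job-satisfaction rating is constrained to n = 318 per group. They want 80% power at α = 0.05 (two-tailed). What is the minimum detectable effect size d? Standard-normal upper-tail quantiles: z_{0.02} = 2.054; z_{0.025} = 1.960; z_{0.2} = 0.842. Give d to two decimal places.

d_min ≈ 0.22

For two independent groups of n = 318 each: d_min = (z_{α/2} + z_β)·√(2/n).
z-sum = 1.960 + 0.842 = 2.802.
d_min = 2.802 × √(2/318) = 2.802 × 0.0793 = 0.222.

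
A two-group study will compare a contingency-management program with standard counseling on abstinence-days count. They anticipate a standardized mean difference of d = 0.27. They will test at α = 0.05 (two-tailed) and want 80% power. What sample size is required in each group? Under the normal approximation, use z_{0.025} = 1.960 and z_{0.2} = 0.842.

n = 216 per group

For two independent groups with equal n: n = 2·((z_{α/2} + z_β) / d)².
z_{α/2} + z_β = 1.960 + 0.842 = 2.802.
n = 2 × (2.802 / 0.27)² = 2 × 10.378² = 2 × 107.70 = 215.4.
Round up to the next whole participant.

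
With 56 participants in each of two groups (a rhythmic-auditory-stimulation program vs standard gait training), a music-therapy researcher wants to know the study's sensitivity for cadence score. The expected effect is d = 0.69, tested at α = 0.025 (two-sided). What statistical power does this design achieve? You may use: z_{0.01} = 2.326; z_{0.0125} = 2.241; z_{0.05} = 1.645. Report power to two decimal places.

power ≈ 0.92

For two equal groups, power = Φ(d·√(n/2) − z_{α/2}).
d·√(n/2) = 0.69 × √(56/2) = 0.69 × 5.292 = 3.651.
z_β = 3.651 − 2.241 = 1.410.
Power = Φ(1.410) = 0.921.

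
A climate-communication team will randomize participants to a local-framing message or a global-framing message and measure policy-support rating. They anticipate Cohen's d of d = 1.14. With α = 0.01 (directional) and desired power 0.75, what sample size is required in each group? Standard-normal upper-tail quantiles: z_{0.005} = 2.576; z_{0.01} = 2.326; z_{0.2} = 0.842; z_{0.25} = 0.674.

For two independent groups with equal n: n = 2·((z_{α} + z_β) / d)².
z_{α} + z_β = 2.326 + 0.674 = 3.000.
n = 2 × (3.000 / 1.14)² = 2 × 2.632² = 2 × 6.93 = 13.9.
Round up to the next whole participant.

n = 14 per group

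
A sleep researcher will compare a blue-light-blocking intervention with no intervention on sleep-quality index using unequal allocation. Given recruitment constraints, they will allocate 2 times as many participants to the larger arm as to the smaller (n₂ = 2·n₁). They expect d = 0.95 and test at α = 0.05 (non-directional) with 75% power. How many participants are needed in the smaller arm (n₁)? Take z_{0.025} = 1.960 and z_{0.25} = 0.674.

n₁ = 12

With allocation ratio k = n₂/n₁ = 2, Var(x̄₁−x̄₂) = σ²(1/n₁ + 1/(k·n₁)) = σ²·(k+1)/(k·n₁).
So n₁ = (1 + 1/k)·((z_{α/2} + z_β)/d)² = 1.500 × (2.634/0.95)².
n₁ = 1.500 × 7.69 = 11.5.
Round up: n₁ = 12, giving n₂ = 2 × 12 = 24.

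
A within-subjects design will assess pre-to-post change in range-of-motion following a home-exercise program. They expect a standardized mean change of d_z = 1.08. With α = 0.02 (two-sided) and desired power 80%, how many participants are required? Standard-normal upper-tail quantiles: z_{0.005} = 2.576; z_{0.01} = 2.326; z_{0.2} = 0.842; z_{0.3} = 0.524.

n = 9 pairs

For a paired (one-sample on differences) test: n = ((z_{α/2} + z_β) / d)².
z_{α/2} + z_β = 2.326 + 0.842 = 3.168.
n = (3.168 / 1.08)² = 2.933² = 8.60.
Round up.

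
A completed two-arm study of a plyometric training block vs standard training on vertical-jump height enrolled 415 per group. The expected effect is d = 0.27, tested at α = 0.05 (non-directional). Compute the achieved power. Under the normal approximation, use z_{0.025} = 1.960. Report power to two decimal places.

power ≈ 0.97

For two equal groups, power = Φ(d·√(n/2) − z_{α/2}).
d·√(n/2) = 0.27 × √(415/2) = 0.27 × 14.405 = 3.889.
z_β = 3.889 − 1.960 = 1.929.
Power = Φ(1.929) = 0.973.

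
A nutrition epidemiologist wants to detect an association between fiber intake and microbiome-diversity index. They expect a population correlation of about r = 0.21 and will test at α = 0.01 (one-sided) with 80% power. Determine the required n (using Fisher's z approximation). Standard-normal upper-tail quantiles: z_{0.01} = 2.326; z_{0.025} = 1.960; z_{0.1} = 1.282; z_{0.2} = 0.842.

n = 224

Fisher's z: C = ½·ln((1+r)/(1−r)) = ½·ln(1.5316) = 0.2132.
n = ((z_{α} + z_β)/C)² + 3.
(2.326 + 0.842) / 0.2132 = 3.168 / 0.2132 = 14.859.
n = 14.859² + 3 = 220.80 + 3 = 223.8.
Round up.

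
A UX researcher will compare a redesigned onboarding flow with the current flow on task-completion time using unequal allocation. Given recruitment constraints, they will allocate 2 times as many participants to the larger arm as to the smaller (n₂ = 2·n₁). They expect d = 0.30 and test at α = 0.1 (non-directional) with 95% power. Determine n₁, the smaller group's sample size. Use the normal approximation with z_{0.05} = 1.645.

n₁ = 181

With allocation ratio k = n₂/n₁ = 2, Var(x̄₁−x̄₂) = σ²(1/n₁ + 1/(k·n₁)) = σ²·(k+1)/(k·n₁).
So n₁ = (1 + 1/k)·((z_{α/2} + z_β)/d)² = 1.500 × (3.290/0.30)².
n₁ = 1.500 × 120.27 = 180.4.
Round up: n₁ = 181, giving n₂ = 2 × 181 = 362.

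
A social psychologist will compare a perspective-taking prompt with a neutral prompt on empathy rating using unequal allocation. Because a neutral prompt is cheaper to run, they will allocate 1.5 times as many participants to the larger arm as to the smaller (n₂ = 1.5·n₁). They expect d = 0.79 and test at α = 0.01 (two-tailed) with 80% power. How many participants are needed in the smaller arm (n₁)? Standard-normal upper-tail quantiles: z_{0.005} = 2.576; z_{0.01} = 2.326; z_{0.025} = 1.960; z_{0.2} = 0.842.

n₁ = 32

With allocation ratio k = n₂/n₁ = 1.5, Var(x̄₁−x̄₂) = σ²(1/n₁ + 1/(k·n₁)) = σ²·(k+1)/(k·n₁).
So n₁ = (1 + 1/k)·((z_{α/2} + z_β)/d)² = 1.667 × (3.418/0.79)².
n₁ = 1.667 × 18.72 = 31.2.
Round up: n₁ = 32, giving n₂ = 1.5 × 32 = 48.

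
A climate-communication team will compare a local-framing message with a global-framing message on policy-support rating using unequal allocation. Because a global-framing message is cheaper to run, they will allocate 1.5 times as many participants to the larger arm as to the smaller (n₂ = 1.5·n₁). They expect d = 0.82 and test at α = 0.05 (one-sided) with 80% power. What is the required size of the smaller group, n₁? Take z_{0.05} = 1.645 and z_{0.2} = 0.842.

n₁ = 16

With allocation ratio k = n₂/n₁ = 1.5, Var(x̄₁−x̄₂) = σ²(1/n₁ + 1/(k·n₁)) = σ²·(k+1)/(k·n₁).
So n₁ = (1 + 1/k)·((z_{α} + z_β)/d)² = 1.667 × (2.487/0.82)².
n₁ = 1.667 × 9.20 = 15.3.
Round up: n₁ = 16, giving n₂ = 1.5 × 16 = 24.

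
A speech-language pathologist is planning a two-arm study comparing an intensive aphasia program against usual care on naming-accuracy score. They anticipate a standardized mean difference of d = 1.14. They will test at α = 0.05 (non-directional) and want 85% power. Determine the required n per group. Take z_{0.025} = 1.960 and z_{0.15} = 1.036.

n = 14 per group

For two independent groups with equal n: n = 2·((z_{α/2} + z_β) / d)².
z_{α/2} + z_β = 1.960 + 1.036 = 2.996.
n = 2 × (2.996 / 1.14)² = 2 × 2.628² = 2 × 6.91 = 13.8.
Round up to the next whole participant.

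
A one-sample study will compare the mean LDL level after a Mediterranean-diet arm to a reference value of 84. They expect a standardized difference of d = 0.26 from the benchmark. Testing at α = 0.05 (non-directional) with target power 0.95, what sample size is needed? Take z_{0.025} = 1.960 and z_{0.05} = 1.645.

n = 193

For a one-sample test: n = ((z_{α/2} + z_β) / d)².
z_{α/2} + z_β = 1.960 + 1.645 = 3.605.
n = (3.605 / 0.26)² = 13.865² = 192.25.
Round up.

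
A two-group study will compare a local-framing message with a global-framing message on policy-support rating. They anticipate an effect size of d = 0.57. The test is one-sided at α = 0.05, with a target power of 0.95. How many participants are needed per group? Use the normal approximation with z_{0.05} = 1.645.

n = 67 per group

For two independent groups with equal n: n = 2·((z_{α} + z_β) / d)².
z_{α} + z_β = 1.645 + 1.645 = 3.290.
n = 2 × (3.290 / 0.57)² = 2 × 5.772² = 2 × 33.32 = 66.6.
Round up to the next whole participant.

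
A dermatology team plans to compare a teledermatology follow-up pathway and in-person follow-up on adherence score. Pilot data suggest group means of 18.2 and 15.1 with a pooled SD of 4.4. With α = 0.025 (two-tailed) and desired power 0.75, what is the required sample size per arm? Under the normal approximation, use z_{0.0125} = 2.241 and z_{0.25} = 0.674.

n = 35 per group

Cohen's d = |M₁ − M₂| / SD_pooled = |18.2 − 15.1| / 4.4 = 3.1 / 4.4 = 0.705.
For two independent groups with equal n: n = 2·((z_{α/2} + z_β) / d)².
z_{α/2} + z_β = 2.241 + 0.674 = 2.915.
n = 2 × (2.915 / 0.705)² = 2 × 4.135² = 2 × 17.10 = 34.2.
Round up to the next whole participant.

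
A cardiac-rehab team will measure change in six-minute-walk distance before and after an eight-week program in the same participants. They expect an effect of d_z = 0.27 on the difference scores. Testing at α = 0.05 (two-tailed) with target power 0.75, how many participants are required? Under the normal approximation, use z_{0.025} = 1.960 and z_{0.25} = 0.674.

For a paired (one-sample on differences) test: n = ((z_{α/2} + z_β) / d)².
z_{α/2} + z_β = 1.960 + 0.674 = 2.634.
n = (2.634 / 0.27)² = 9.756² = 95.17.
Round up.

n = 96 pairs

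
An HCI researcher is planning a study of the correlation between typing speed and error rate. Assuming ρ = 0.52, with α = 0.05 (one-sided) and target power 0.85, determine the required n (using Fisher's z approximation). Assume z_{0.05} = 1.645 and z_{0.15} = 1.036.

Fisher's z: C = ½·ln((1+r)/(1−r)) = ½·ln(3.1667) = 0.5763.
n = ((z_{α} + z_β)/C)² + 3.
(1.645 + 1.036) / 0.5763 = 2.681 / 0.5763 = 4.652.
n = 4.652² + 3 = 21.64 + 3 = 24.6.
Round up.

n = 25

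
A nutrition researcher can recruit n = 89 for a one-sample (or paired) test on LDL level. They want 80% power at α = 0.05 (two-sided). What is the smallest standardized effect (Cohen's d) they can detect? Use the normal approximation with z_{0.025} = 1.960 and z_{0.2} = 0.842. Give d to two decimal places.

For a single sample (or paired design) of n = 89: d_min = (z_{α/2} + z_β)/√n.
z-sum = 1.960 + 0.842 = 2.802.
d_min = 2.802 / √89 = 2.802 / 9.434 = 0.297.

d_min ≈ 0.30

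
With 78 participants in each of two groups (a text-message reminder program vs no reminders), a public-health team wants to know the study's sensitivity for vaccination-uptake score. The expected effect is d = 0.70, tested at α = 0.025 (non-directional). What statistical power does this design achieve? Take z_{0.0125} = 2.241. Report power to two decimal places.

For two equal groups, power = Φ(d·√(n/2) − z_{α/2}).
d·√(n/2) = 0.70 × √(78/2) = 0.70 × 6.245 = 4.371.
z_β = 4.371 − 2.241 = 2.130.
Power = Φ(2.130) = 0.983.

power ≈ 0.98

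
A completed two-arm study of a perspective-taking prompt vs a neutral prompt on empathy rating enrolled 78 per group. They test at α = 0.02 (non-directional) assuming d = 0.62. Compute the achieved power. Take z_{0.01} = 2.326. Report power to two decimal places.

For two equal groups, power = Φ(d·√(n/2) − z_{α/2}).
d·√(n/2) = 0.62 × √(78/2) = 0.62 × 6.245 = 3.872.
z_β = 3.872 − 2.326 = 1.546.
Power = Φ(1.546) = 0.939.

power ≈ 0.94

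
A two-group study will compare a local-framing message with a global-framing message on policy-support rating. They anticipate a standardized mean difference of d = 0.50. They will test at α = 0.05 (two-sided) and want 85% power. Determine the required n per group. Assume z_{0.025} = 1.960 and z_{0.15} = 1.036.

n = 72 per group

For two independent groups with equal n: n = 2·((z_{α/2} + z_β) / d)².
z_{α/2} + z_β = 1.960 + 1.036 = 2.996.
n = 2 × (2.996 / 0.50)² = 2 × 5.992² = 2 × 35.90 = 71.8.
Round up to the next whole participant.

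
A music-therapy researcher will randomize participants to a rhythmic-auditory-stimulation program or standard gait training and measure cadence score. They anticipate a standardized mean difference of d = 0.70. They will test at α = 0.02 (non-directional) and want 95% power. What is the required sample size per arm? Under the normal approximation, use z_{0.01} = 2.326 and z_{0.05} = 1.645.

n = 65 per group

For two independent groups with equal n: n = 2·((z_{α/2} + z_β) / d)².
z_{α/2} + z_β = 2.326 + 1.645 = 3.971.
n = 2 × (3.971 / 0.70)² = 2 × 5.673² = 2 × 32.18 = 64.4.
Round up to the next whole participant.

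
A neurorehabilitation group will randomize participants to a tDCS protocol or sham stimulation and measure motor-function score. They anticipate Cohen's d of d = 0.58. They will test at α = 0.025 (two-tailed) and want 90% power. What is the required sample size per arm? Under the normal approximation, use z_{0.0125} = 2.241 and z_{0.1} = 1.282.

For two independent groups with equal n: n = 2·((z_{α/2} + z_β) / d)².
z_{α/2} + z_β = 2.241 + 1.282 = 3.523.
n = 2 × (3.523 / 0.58)² = 2 × 6.074² = 2 × 36.90 = 73.8.
Round up to the next whole participant.

n = 74 per group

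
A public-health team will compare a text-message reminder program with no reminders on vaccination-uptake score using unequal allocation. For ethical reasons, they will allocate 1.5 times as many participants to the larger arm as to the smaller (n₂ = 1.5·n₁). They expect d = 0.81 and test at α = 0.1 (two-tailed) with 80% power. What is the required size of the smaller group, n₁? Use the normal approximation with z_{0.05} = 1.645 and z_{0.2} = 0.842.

With allocation ratio k = n₂/n₁ = 1.5, Var(x̄₁−x̄₂) = σ²(1/n₁ + 1/(k·n₁)) = σ²·(k+1)/(k·n₁).
So n₁ = (1 + 1/k)·((z_{α/2} + z_β)/d)² = 1.667 × (2.487/0.81)².
n₁ = 1.667 × 9.43 = 15.7.
Round up: n₁ = 16, giving n₂ = 1.5 × 16 = 24.

n₁ = 16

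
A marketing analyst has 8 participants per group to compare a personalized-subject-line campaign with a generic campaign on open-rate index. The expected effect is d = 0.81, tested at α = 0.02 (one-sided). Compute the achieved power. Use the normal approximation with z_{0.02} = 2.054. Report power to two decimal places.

power ≈ 0.33

For two equal groups, power = Φ(d·√(n/2) − z_{α}).
d·√(n/2) = 0.81 × √(8/2) = 0.81 × 2.000 = 1.620.
z_β = 1.620 − 2.054 = -0.434.
Power = Φ(-0.434) = 0.332.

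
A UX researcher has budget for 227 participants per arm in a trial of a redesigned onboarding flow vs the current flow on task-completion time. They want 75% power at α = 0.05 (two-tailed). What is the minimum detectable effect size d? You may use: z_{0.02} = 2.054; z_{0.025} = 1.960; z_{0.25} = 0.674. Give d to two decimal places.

d_min ≈ 0.25

For two independent groups of n = 227 each: d_min = (z_{α/2} + z_β)·√(2/n).
z-sum = 1.960 + 0.674 = 2.634.
d_min = 2.634 × √(2/227) = 2.634 × 0.0939 = 0.247.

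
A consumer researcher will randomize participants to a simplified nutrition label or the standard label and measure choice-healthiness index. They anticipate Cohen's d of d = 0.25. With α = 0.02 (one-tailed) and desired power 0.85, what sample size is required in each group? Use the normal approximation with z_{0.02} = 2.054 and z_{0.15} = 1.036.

n = 306 per group

For two independent groups with equal n: n = 2·((z_{α} + z_β) / d)².
z_{α} + z_β = 2.054 + 1.036 = 3.090.
n = 2 × (3.090 / 0.25)² = 2 × 12.360² = 2 × 152.77 = 305.5.
Round up to the next whole participant.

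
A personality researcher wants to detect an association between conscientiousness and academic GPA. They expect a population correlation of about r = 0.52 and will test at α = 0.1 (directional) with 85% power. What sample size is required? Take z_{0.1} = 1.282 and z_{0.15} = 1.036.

Fisher's z: C = ½·ln((1+r)/(1−r)) = ½·ln(3.1667) = 0.5763.
n = ((z_{α} + z_β)/C)² + 3.
(1.282 + 1.036) / 0.5763 = 2.318 / 0.5763 = 4.022.
n = 4.022² + 3 = 16.18 + 3 = 19.2.
Round up.

n = 20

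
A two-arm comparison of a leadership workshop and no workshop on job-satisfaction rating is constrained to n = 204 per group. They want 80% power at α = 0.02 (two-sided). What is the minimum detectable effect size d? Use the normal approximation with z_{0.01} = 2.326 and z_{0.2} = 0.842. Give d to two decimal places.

d_min ≈ 0.31

For two independent groups of n = 204 each: d_min = (z_{α/2} + z_β)·√(2/n).
z-sum = 2.326 + 0.842 = 3.168.
d_min = 3.168 × √(2/204) = 3.168 × 0.0990 = 0.314.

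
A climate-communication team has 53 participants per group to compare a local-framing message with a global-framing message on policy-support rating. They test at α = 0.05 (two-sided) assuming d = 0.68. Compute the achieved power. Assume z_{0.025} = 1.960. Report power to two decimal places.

For two equal groups, power = Φ(d·√(n/2) − z_{α/2}).
d·√(n/2) = 0.68 × √(53/2) = 0.68 × 5.148 = 3.501.
z_β = 3.501 − 1.960 = 1.541.
Power = Φ(1.541) = 0.938.

power ≈ 0.94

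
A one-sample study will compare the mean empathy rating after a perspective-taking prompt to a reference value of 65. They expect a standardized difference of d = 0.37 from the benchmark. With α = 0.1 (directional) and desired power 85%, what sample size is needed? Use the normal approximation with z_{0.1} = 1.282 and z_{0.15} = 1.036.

n = 40

For a one-sample test: n = ((z_{α} + z_β) / d)².
z_{α} + z_β = 1.282 + 1.036 = 2.318.
n = (2.318 / 0.37)² = 6.265² = 39.25.
Round up.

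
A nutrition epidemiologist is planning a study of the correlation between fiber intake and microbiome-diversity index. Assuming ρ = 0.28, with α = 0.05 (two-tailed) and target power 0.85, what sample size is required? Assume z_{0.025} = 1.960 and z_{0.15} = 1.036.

n = 112

Fisher's z: C = ½·ln((1+r)/(1−r)) = ½·ln(1.7778) = 0.2877.
n = ((z_{α/2} + z_β)/C)² + 3.
(1.960 + 1.036) / 0.2877 = 2.996 / 0.2877 = 10.414.
n = 10.414² + 3 = 108.44 + 3 = 111.4.
Round up.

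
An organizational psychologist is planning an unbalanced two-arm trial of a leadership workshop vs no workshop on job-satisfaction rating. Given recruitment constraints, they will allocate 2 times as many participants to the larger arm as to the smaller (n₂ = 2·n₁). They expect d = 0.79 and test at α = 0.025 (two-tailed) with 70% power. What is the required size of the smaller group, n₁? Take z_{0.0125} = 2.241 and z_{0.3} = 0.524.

With allocation ratio k = n₂/n₁ = 2, Var(x̄₁−x̄₂) = σ²(1/n₁ + 1/(k·n₁)) = σ²·(k+1)/(k·n₁).
So n₁ = (1 + 1/k)·((z_{α/2} + z_β)/d)² = 1.500 × (2.765/0.79)².
n₁ = 1.500 × 12.25 = 18.4.
Round up: n₁ = 19, giving n₂ = 2 × 19 = 38.

n₁ = 19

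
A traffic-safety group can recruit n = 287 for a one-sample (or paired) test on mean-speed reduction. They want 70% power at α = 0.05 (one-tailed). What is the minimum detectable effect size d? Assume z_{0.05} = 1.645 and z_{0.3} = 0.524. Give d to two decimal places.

d_min ≈ 0.13

For a single sample (or paired design) of n = 287: d_min = (z_{α} + z_β)/√n.
z-sum = 1.645 + 0.524 = 2.169.
d_min = 2.169 / √287 = 2.169 / 16.941 = 0.128.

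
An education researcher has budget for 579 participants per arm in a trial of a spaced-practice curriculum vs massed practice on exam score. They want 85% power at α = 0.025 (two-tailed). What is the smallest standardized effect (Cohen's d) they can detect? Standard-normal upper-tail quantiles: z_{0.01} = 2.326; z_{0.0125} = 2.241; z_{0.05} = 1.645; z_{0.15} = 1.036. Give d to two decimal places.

For two independent groups of n = 579 each: d_min = (z_{α/2} + z_β)·√(2/n).
z-sum = 2.241 + 1.036 = 3.277.
d_min = 3.277 × √(2/579) = 3.277 × 0.0588 = 0.193.

d_min ≈ 0.19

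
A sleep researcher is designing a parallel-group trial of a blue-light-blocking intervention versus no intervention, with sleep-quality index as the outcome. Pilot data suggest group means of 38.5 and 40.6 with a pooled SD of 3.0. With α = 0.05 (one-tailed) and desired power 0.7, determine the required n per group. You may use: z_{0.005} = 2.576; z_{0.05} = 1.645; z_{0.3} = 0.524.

n = 20 per group

Cohen's d = |M₁ − M₂| / SD_pooled = |38.5 − 40.6| / 3.0 = 2.1 / 3.0 = 0.700.
For two independent groups with equal n: n = 2·((z_{α} + z_β) / d)².
z_{α} + z_β = 1.645 + 0.524 = 2.169.
n = 2 × (2.169 / 0.700)² = 2 × 3.099² = 2 × 9.60 = 19.2.
Round up to the next whole participant.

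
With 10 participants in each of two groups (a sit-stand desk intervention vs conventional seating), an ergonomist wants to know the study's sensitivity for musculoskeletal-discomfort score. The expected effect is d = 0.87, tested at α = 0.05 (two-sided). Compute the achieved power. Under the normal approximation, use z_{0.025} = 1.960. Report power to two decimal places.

For two equal groups, power = Φ(d·√(n/2) − z_{α/2}).
d·√(n/2) = 0.87 × √(10/2) = 0.87 × 2.236 = 1.945.
z_β = 1.945 − 1.960 = -0.015.
Power = Φ(-0.015) = 0.494.

power ≈ 0.49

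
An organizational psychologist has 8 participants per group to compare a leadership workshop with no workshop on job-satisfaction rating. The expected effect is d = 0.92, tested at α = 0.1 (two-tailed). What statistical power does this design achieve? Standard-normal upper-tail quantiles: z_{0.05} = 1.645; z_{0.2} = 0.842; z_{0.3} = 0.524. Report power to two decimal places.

For two equal groups, power = Φ(d·√(n/2) − z_{α/2}).
d·√(n/2) = 0.92 × √(8/2) = 0.92 × 2.000 = 1.840.
z_β = 1.840 − 1.645 = 0.195.
Power = Φ(0.195) = 0.577.

power ≈ 0.58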